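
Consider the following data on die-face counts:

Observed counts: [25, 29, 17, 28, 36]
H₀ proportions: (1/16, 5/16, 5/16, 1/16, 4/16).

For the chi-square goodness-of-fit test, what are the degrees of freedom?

degrees of freedom = 4

df = k − 1 = 5 − 1 = 4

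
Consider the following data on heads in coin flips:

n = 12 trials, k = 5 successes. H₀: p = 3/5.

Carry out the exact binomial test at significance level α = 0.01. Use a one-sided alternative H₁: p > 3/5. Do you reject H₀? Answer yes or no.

Exact binomial: n=12, k=5, p₀=3/5=0.6000
P(X≥5) from Σ C(n,i)·p₀^i·(1−p₀)^(n−i)
p-value (one-sided, H₁ greater) = 0.94269
At α=0.01: p ≥ α → fail to reject H₀

reject H₀: no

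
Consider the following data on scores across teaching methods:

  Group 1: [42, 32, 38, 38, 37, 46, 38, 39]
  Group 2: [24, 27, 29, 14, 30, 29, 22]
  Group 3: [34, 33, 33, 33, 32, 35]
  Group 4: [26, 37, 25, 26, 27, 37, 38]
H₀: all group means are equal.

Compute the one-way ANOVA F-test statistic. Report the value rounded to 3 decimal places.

Group means [38.75, 25.00, 33.33, 30.86], grand mean 32.179
SSB = Σnᵢ(x̄ᵢ−x̄)² = 726.417; SSW = ΣΣ(x−x̄ᵢ)² = 533.690
MSB = 726.417/3 = 242.1389; MSW = 533.690/24 = 22.2371
F = MSB/MSW = 10.8890
df = (3, 24)

test statistic = 10.889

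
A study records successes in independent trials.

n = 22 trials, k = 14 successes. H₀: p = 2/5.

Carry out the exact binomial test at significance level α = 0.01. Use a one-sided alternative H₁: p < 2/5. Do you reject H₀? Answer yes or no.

reject H₀: no

Exact binomial: n=22, k=14, p₀=2/5=0.4000
P(X≤14) from Σ C(n,i)·p₀^i·(1−p₀)^(n−i)
p-value (one-sided, H₁ less) = 0.99295
At α=0.01: p ≥ α → fail to reject H₀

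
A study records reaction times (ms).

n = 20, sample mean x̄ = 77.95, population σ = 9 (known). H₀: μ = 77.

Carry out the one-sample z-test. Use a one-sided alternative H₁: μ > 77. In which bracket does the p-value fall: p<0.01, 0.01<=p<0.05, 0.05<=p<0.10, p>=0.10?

SE = σ/√n = 9/√20 = 2.0125
z = (x̄−μ₀)/SE = (77.95−77)/2.0125 = 0.4721
p-value (one-sided, H₁ greater) = 0.31844
→ bracket: p>=0.10

p-value bracket: p>=0.10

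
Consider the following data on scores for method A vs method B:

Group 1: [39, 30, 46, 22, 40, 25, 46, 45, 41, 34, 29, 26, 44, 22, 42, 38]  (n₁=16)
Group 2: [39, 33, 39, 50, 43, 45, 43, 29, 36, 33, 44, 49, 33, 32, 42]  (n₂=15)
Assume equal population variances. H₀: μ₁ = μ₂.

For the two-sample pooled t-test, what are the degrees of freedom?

degrees of freedom = 29

df = n₁ + n₂ − 2 = 16 + 15 − 2 = 29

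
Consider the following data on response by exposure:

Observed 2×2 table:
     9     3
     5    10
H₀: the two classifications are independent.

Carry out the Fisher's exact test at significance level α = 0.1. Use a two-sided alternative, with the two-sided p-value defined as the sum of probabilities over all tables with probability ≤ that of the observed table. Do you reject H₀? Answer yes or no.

reject H₀: yes

Margins: r₁=12, r₂=15, c₁=14, c₂=13, n=27
p_obs = C(12,9)·C(15,5)/C(27,14); sum pmf over tables with pmf ≤ p_obs
p-value (two-sided) = 0.05424
At α=0.1: p < α → reject H₀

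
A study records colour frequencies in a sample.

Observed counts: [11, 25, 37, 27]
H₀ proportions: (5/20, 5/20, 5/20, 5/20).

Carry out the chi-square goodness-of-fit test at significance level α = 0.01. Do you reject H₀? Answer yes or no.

reject H₀: yes

n = 100; E_i = n·p_i = [25.00, 25.00, 25.00, 25.00]
χ² = (11−25.00)²/25.00 + (25−25.00)²/25.00 + (37−25.00)²/25.00 + (27−25.00)²/25.00 = 13.7600
df = 3
p-value (upper-tail) = 0.00325
At α=0.01: p < α → reject H₀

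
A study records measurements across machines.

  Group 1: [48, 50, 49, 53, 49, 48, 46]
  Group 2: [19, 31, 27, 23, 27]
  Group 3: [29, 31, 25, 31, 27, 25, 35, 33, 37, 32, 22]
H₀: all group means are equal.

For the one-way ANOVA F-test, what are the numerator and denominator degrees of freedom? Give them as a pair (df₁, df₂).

degrees of freedom = [2, 20]

k = 3 groups, N = 23 total
df = (k−1, N−k) = (3−1, 23−3) = (2, 20)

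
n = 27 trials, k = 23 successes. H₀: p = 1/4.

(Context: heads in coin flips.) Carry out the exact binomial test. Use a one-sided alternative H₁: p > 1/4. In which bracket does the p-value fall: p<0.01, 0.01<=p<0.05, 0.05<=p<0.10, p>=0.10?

p-value bracket: p<0.01

Exact binomial: n=27, k=23, p₀=1/4=0.2500
P(X≥23) from Σ C(n,i)·p₀^i·(1−p₀)^(n−i)
p-value (one-sided, H₁ greater) = 0.00000
→ bracket: p<0.01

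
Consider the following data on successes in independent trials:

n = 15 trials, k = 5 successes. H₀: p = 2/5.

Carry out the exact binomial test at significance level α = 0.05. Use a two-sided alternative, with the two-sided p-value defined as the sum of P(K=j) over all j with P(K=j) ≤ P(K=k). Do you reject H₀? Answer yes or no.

Exact binomial: n=15, k=5, p₀=2/5=0.4000
P(X=j) = C(n,j)·p₀^j·(1−p₀)^(n−j); p = Σ P(X=j) over j with P(X=j) ≤ P(X=5)
p-value (two-sided) = 0.79340
At α=0.05: p ≥ α → fail to reject H₀

reject H₀: no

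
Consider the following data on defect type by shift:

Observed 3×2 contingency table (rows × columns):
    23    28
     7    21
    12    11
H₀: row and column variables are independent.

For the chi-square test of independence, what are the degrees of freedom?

df = (r−1)(c−1) = (3−1)·(2−1) = 2

degrees of freedom = 2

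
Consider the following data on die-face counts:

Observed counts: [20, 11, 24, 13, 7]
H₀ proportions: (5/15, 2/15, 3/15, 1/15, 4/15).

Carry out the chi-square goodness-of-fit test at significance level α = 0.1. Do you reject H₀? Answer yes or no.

reject H₀: yes

n = 75; E_i = n·p_i = [25.00, 10.00, 15.00, 5.00, 20.00]
χ² = (20−25.00)²/25.00 + (11−10.00)²/10.00 + (24−15.00)²/15.00 + (13−5.00)²/5.00 + (7−20.00)²/20.00 = 27.7500
df = 4
p-value (upper-tail) = 0.00001
At α=0.1: p < α → reject H₀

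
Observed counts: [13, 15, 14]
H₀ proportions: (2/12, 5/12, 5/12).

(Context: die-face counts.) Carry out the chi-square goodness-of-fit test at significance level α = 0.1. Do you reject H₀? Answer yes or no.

n = 42; E_i = n·p_i = [7.00, 17.50, 17.50]
χ² = (13−7.00)²/7.00 + (15−17.50)²/17.50 + (14−17.50)²/17.50 = 6.2000
df = 2
p-value (upper-tail) = 0.04505
At α=0.1: p < α → reject H₀

reject H₀: yes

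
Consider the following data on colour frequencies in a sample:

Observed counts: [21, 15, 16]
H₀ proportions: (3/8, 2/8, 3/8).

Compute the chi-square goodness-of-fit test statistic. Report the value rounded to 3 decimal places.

test statistic = 1.051

n = 52; E_i = n·p_i = [19.50, 13.00, 19.50]
χ² = (21−19.50)²/19.50 + (15−13.00)²/13.00 + (16−19.50)²/19.50 = 1.0513
df = 2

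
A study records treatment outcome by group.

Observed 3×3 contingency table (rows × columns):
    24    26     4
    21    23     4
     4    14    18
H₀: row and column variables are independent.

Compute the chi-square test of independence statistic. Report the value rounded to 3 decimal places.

test statistic = 33.767

Row totals [54, 48, 36], col totals [49, 63, 26], n=138
χ² = (24−19.17)²/19.17 + (26−24.65)²/24.65 + (4−10.17)²/10.17 + (21−17.04)²/17.04 + (23−21.91)²/21.91 + (4−9.04)²/9.04 + (4−12.78)²/12.78 + (14−16.43)²/16.43 + (18−6.78)²/6.78 = 33.7669
df = 4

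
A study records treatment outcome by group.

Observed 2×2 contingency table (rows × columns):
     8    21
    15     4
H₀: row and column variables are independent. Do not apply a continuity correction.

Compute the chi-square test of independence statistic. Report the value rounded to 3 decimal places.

Row totals [29, 19], col totals [23, 25], n=48
χ² = (8−13.90)²/13.90 + (21−15.10)²/15.10 + (15−9.10)²/9.10 + (4−9.90)²/9.90 = 12.1337
df = 1

test statistic = 12.134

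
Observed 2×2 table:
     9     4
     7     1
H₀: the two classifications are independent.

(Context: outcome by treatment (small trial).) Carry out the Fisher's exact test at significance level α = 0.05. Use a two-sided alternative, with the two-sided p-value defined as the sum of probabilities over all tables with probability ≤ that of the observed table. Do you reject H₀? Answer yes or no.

Margins: r₁=13, r₂=8, c₁=16, c₂=5, n=21
p_obs = C(13,9)·C(8,7)/C(21,16); sum pmf over tables with pmf ≤ p_obs
p-value (two-sided) = 0.60647
At α=0.05: p ≥ α → fail to reject H₀

reject H₀: no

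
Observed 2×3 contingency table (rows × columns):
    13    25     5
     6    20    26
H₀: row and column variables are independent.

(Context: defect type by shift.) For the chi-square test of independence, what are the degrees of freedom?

degrees of freedom = 2

df = (r−1)(c−1) = (2−1)·(3−1) = 2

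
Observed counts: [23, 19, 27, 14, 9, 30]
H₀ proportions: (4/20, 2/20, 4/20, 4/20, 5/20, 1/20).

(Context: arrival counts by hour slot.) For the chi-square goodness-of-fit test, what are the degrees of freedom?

degrees of freedom = 5

df = k − 1 = 6 − 1 = 5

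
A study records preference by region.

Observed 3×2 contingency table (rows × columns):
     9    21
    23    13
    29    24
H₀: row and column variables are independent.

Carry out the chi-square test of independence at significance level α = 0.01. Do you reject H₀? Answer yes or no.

reject H₀: no

Row totals [30, 36, 53], col totals [61, 58], n=119
χ² = (9−15.38)²/15.38 + (21−14.62)²/14.62 + (23−18.45)²/18.45 + (13−17.55)²/17.55 + (29−27.17)²/27.17 + (24−25.83)²/25.83 = 7.9789
df = 2
p-value (upper-tail) = 0.01851
At α=0.01: p ≥ α → fail to reject H₀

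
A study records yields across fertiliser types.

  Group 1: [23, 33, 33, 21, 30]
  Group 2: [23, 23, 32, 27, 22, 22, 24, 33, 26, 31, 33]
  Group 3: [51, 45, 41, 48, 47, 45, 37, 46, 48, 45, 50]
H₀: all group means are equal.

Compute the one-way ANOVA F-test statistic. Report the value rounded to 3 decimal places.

Group means [28.00, 26.91, 45.73], grand mean 34.778
SSB = Σnᵢ(x̄ᵢ−x̄)² = 2229.576; SSW = ΣΣ(x−x̄ᵢ)² = 491.091
MSB = 2229.576/2 = 1114.7879; MSW = 491.091/24 = 20.4621
F = MSB/MSW = 54.4806
df = (2, 24)

test statistic = 54.481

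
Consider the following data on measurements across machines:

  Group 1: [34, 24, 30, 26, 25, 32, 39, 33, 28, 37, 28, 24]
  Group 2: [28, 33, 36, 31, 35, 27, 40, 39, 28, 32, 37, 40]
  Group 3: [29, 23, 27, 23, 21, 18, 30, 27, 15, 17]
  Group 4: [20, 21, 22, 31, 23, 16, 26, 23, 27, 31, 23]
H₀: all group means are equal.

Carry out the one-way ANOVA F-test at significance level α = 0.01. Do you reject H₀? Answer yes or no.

reject H₀: yes

Group means [30.00, 33.83, 23.00, 23.91], grand mean 27.978
SSB = Σnᵢ(x̄ᵢ−x̄)² = 890.402; SSW = ΣΣ(x−x̄ᵢ)² = 978.576
MSB = 890.402/3 = 296.8007; MSW = 978.576/41 = 23.8677
F = MSB/MSW = 12.4352
df = (3, 41)
p-value (upper-tail) = 0.00001
At α=0.01: p < α → reject H₀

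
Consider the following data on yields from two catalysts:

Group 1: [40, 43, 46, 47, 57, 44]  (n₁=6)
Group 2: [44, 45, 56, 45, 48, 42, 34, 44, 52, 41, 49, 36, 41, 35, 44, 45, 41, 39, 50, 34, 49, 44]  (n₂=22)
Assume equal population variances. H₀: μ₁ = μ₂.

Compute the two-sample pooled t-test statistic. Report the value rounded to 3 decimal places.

x̄₁=46.167, s₁=5.845, n₁=6
x̄₂=43.545, s₂=5.812, n₂=22
s_p² = [5·5.845² + 21·5.812²]/26 = 33.8572
SE = √(s_p²·(1/6+1/22)) = 2.6799
t = (46.167−43.545)/2.6799 = 0.9781
df = 26

test statistic = 0.978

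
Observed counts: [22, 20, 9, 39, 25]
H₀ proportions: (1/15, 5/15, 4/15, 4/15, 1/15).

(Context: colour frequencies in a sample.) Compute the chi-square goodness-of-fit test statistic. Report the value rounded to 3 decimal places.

n = 115; E_i = n·p_i = [7.67, 38.33, 30.67, 30.67, 7.67]
χ² = (22−7.67)²/7.67 + (20−38.33)²/38.33 + (9−30.67)²/30.67 + (39−30.67)²/30.67 + (25−7.67)²/7.67 = 92.3261
df = 4

test statistic = 92.326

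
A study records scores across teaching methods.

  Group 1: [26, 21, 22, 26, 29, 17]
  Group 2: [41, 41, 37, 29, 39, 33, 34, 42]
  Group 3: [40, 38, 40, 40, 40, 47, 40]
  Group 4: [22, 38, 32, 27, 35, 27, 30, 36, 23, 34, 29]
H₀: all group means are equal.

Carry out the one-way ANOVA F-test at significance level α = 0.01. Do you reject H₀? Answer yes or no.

Group means [23.50, 37.00, 40.71, 30.27], grand mean 32.969
SSB = Σnᵢ(x̄ᵢ−x̄)² = 1167.858; SSW = ΣΣ(x−x̄ᵢ)² = 569.110
MSB = 1167.858/3 = 389.2861; MSW = 569.110/28 = 20.3254
F = MSB/MSW = 19.1527
df = (3, 28)
p-value (upper-tail) = 0.00000
At α=0.01: p < α → reject H₀

reject H₀: yes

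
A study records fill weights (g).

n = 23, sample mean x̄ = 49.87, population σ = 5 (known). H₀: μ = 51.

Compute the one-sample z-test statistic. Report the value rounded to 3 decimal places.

SE = σ/√n = 5/√23 = 1.0426
z = (x̄−μ₀)/SE = (49.87−51)/1.0426 = -1.0839

test statistic = -1.084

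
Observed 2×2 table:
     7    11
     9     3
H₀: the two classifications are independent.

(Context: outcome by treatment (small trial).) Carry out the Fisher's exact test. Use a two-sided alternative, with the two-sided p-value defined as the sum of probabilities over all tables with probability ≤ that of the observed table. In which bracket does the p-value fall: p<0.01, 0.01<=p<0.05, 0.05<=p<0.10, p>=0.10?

Margins: r₁=18, r₂=12, c₁=16, c₂=14, n=30
p_obs = C(18,7)·C(12,9)/C(30,16); sum pmf over tables with pmf ≤ p_obs
p-value (two-sided) = 0.07172
→ bracket: 0.05<=p<0.10

p-value bracket: 0.05<=p<0.10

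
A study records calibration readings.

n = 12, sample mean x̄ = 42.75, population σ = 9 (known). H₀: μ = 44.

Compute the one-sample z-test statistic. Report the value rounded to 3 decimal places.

SE = σ/√n = 9/√12 = 2.5981
z = (x̄−μ₀)/SE = (42.75−44)/2.5981 = -0.4811

test statistic = -0.481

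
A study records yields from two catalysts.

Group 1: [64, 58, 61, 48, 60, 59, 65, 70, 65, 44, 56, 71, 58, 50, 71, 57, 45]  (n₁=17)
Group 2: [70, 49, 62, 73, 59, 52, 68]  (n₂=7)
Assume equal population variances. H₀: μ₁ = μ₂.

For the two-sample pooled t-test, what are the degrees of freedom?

df = n₁ + n₂ − 2 = 17 + 7 − 2 = 22

degrees of freedom = 22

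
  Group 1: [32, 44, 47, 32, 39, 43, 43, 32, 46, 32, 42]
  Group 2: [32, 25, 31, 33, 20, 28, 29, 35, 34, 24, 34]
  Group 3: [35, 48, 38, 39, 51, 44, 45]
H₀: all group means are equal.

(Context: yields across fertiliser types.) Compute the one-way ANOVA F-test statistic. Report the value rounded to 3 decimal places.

Group means [39.27, 29.55, 42.86], grand mean 36.448
SSB = Σnᵢ(x̄ᵢ−x̄)² = 899.406; SSW = ΣΣ(x−x̄ᵢ)² = 807.766
MSB = 899.406/2 = 449.7031; MSW = 807.766/26 = 31.0679
F = MSB/MSW = 14.4748
df = (2, 26)

test statistic = 14.475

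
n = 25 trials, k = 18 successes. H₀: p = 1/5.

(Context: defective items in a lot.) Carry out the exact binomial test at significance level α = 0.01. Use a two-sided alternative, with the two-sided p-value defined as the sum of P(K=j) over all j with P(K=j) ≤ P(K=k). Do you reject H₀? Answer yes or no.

reject H₀: yes

Exact binomial: n=25, k=18, p₀=1/5=0.2000
P(X=j) = C(n,j)·p₀^j·(1−p₀)^(n−j); p = Σ P(X=j) over j with P(X=j) ≤ P(X=18)
p-value (two-sided) = 0.00000
At α=0.01: p < α → reject H₀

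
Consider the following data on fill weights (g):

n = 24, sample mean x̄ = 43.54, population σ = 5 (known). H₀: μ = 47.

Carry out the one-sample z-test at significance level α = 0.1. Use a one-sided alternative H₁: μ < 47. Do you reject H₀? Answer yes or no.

SE = σ/√n = 5/√24 = 1.0206
z = (x̄−μ₀)/SE = (43.54−47)/1.0206 = -3.3901
p-value (one-sided, H₁ less) = 0.00035
At α=0.1: p < α → reject H₀

reject H₀: yes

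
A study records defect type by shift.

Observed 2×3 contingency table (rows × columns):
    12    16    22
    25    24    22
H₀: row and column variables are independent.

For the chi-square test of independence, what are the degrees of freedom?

df = (r−1)(c−1) = (2−1)·(3−1) = 2

degrees of freedom = 2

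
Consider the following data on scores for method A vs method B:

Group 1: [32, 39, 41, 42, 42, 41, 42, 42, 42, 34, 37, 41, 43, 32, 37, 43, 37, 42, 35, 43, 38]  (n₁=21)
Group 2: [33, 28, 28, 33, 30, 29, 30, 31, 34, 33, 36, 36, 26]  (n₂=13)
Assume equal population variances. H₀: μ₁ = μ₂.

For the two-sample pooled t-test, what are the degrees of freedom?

df = n₁ + n₂ − 2 = 21 + 13 − 2 = 32

degrees of freedom = 32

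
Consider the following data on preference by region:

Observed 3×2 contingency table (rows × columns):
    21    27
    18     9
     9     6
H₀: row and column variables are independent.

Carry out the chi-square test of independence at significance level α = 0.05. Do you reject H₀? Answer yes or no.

Row totals [48, 27, 15], col totals [48, 42], n=90
χ² = (21−25.60)²/25.60 + (27−22.40)²/22.40 + (18−14.40)²/14.40 + (9−12.60)²/12.60 + (9−8.00)²/8.00 + (6−7.00)²/7.00 = 3.9676
df = 2
p-value (upper-tail) = 0.13754
At α=0.05: p ≥ α → fail to reject H₀

reject H₀: no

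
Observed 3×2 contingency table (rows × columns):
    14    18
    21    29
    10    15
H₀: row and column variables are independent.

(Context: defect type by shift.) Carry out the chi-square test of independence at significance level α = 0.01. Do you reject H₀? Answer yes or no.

reject H₀: no

Row totals [32, 50, 25], col totals [45, 62], n=107
χ² = (14−13.46)²/13.46 + (18−18.54)²/18.54 + (21−21.03)²/21.03 + (29−28.97)²/28.97 + (10−10.51)²/10.51 + (15−14.49)²/14.49 = 0.0811
df = 2
p-value (upper-tail) = 0.96025
At α=0.01: p ≥ α → fail to reject H₀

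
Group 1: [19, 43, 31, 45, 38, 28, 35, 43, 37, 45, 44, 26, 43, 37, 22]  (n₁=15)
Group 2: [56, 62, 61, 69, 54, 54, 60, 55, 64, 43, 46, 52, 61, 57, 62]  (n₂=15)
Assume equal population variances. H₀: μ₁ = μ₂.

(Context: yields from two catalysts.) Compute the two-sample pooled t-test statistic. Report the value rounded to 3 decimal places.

x̄₁=35.733, s₁=8.672, n₁=15
x̄₂=57.067, s₂=6.808, n₂=15
s_p² = [14·8.672² + 14·6.808²]/28 = 60.7810
SE = √(s_p²·(1/15+1/15)) = 2.8468
t = (35.733−57.067)/2.8468 = -7.4939
df = 28

test statistic = -7.494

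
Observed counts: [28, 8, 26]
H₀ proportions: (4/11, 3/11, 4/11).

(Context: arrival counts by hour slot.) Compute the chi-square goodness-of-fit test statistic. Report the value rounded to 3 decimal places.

n = 62; E_i = n·p_i = [22.55, 16.91, 22.55]
χ² = (28−22.55)²/22.55 + (8−16.91)²/16.91 + (26−22.55)²/22.55 = 6.5430
df = 2

test statistic = 6.543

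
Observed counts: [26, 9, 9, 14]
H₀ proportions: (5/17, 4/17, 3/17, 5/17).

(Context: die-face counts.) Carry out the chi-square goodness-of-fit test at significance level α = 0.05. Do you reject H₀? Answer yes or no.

reject H₀: no

n = 58; E_i = n·p_i = [17.06, 13.65, 10.24, 17.06]
χ² = (26−17.06)²/17.06 + (9−13.65)²/13.65 + (9−10.24)²/10.24 + (14−17.06)²/17.06 = 6.9664
df = 3
p-value (upper-tail) = 0.07298
At α=0.05: p ≥ α → fail to reject H₀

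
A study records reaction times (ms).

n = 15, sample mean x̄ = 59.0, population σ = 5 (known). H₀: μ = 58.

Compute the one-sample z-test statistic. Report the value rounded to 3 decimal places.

SE = σ/√n = 5/√15 = 1.2910
z = (x̄−μ₀)/SE = (59.0−58)/1.2910 = 0.7746

test statistic = 0.775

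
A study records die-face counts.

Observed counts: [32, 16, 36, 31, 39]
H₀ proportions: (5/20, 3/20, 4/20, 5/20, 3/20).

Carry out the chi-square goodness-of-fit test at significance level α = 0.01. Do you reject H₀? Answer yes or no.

reject H₀: yes

n = 154; E_i = n·p_i = [38.50, 23.10, 30.80, 38.50, 23.10]
χ² = (32−38.50)²/38.50 + (16−23.10)²/23.10 + (36−30.80)²/30.80 + (31−38.50)²/38.50 + (39−23.10)²/23.10 = 16.5628
df = 4
p-value (upper-tail) = 0.00235
At α=0.01: p < α → reject H₀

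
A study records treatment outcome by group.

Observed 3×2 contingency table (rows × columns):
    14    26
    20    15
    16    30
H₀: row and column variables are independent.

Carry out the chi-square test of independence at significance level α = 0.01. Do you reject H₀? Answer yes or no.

Row totals [40, 35, 46], col totals [50, 71], n=121
χ² = (14−16.53)²/16.53 + (26−23.47)²/23.47 + (20−14.46)²/14.46 + (15−20.54)²/20.54 + (16−19.01)²/19.01 + (30−26.99)²/26.99 = 5.0837
df = 2
p-value (upper-tail) = 0.07872
At α=0.01: p ≥ α → fail to reject H₀

reject H₀: no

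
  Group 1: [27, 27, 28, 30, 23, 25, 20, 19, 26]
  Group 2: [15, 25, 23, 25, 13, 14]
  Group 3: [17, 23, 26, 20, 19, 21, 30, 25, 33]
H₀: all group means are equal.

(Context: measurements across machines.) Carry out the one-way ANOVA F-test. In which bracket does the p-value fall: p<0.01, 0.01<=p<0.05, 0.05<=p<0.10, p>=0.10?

Group means [25.00, 19.17, 23.78], grand mean 23.083
SSB = Σnᵢ(x̄ᵢ−x̄)² = 129.444; SSW = ΣΣ(x−x̄ᵢ)² = 494.389
MSB = 129.444/2 = 64.7222; MSW = 494.389/21 = 23.5423
F = MSB/MSW = 2.7492
df = (2, 21)
p-value (upper-tail) = 0.08700
→ bracket: 0.05<=p<0.10

p-value bracket: 0.05<=p<0.10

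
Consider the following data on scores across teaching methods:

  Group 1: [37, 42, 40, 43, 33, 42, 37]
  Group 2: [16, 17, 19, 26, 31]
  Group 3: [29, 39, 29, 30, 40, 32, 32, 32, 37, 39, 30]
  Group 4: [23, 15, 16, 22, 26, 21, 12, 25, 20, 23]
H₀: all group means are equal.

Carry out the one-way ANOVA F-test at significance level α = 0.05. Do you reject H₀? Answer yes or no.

reject H₀: yes

Group means [39.14, 21.80, 33.55, 20.30], grand mean 28.939
SSB = Σnᵢ(x̄ᵢ−x̄)² = 1963.394; SSW = ΣΣ(x−x̄ᵢ)² = 620.484
MSB = 1963.394/3 = 654.4648; MSW = 620.484/29 = 21.3960
F = MSB/MSW = 30.5882
df = (3, 29)
p-value (upper-tail) = 0.00000
At α=0.05: p < α → reject H₀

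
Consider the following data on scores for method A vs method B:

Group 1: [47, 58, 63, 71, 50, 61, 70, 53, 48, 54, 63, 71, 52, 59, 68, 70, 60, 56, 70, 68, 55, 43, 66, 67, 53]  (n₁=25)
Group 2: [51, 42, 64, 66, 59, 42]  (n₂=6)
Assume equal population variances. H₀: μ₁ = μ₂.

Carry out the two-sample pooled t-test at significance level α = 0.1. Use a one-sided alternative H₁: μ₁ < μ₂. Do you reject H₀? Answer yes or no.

x̄₁=59.840, s₁=8.464, n₁=25
x̄₂=54.000, s₂=10.640, n₂=6
s_p² = [24·8.464² + 5·10.640²]/29 = 78.8055
SE = √(s_p²·(1/25+1/6)) = 4.0357
t = (59.840−54.000)/4.0357 = 1.4471
df = 29
p-value (one-sided, H₁ less) = 0.92070
At α=0.1: p ≥ α → fail to reject H₀

reject H₀: no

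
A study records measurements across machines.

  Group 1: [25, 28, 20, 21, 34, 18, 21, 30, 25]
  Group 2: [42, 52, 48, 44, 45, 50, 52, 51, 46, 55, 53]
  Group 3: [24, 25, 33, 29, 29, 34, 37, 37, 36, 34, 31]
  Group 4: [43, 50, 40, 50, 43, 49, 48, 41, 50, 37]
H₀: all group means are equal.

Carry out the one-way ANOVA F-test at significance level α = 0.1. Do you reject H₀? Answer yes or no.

reject H₀: yes

Group means [24.67, 48.91, 31.73, 45.10], grand mean 38.049
SSB = Σnᵢ(x̄ᵢ−x̄)² = 3845.912; SSW = ΣΣ(x−x̄ᵢ)² = 813.991
MSB = 3845.912/3 = 1281.9705; MSW = 813.991/37 = 21.9998
F = MSB/MSW = 58.2720
df = (3, 37)
p-value (upper-tail) = 0.00000
At α=0.1: p < α → reject H₀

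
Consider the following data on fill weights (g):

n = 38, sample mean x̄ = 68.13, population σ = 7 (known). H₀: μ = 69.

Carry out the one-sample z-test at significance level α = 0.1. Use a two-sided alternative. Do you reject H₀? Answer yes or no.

SE = σ/√n = 7/√38 = 1.1355
z = (x̄−μ₀)/SE = (68.13−69)/1.1355 = -0.7661
p-value (two-sided) = 0.44359
At α=0.1: p ≥ α → fail to reject H₀

reject H₀: no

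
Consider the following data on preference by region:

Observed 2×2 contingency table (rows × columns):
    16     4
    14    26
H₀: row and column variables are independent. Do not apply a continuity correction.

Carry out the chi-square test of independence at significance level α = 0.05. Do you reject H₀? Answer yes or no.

Row totals [20, 40], col totals [30, 30], n=60
χ² = (16−10.00)²/10.00 + (4−10.00)²/10.00 + (14−20.00)²/20.00 + (26−20.00)²/20.00 = 10.8000
df = 1
p-value (upper-tail) = 0.00102
At α=0.05: p < α → reject H₀

reject H₀: yes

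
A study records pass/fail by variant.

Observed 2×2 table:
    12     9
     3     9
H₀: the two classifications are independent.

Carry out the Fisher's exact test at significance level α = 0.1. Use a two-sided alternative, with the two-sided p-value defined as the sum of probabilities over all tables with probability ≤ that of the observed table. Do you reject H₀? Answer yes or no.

reject H₀: no

Margins: r₁=21, r₂=12, c₁=15, c₂=18, n=33
p_obs = C(21,12)·C(12,3)/C(33,15); sum pmf over tables with pmf ≤ p_obs
p-value (two-sided) = 0.14507
At α=0.1: p ≥ α → fail to reject H₀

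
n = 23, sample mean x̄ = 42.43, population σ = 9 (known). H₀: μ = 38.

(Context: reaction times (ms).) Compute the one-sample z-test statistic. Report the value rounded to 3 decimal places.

SE = σ/√n = 9/√23 = 1.8766
z = (x̄−μ₀)/SE = (42.43−38)/1.8766 = 2.3606

test statistic = 2.361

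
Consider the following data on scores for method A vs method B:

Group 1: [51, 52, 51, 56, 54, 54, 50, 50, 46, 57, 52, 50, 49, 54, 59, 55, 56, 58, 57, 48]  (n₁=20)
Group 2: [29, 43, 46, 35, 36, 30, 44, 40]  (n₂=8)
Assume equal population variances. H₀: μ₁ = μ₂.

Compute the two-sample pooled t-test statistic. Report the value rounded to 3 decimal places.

test statistic = 7.968

x̄₁=52.950, s₁=3.591, n₁=20
x̄₂=37.875, s₂=6.402, n₂=8
s_p² = [19·3.591² + 7·6.402²]/26 = 20.4548
SE = √(s_p²·(1/20+1/8)) = 1.8920
t = (52.950−37.875)/1.8920 = 7.9678
df = 26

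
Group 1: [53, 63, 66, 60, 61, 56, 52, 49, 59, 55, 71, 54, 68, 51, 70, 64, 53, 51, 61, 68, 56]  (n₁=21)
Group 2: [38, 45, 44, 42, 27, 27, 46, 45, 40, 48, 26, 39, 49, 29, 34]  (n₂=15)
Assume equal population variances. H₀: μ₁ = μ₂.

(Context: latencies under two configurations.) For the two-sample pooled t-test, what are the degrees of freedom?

degrees of freedom = 34

df = n₁ + n₂ − 2 = 21 + 15 − 2 = 34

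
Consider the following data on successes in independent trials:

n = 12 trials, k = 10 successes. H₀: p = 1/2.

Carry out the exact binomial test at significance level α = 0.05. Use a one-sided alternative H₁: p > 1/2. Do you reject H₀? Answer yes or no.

reject H₀: yes

Exact binomial: n=12, k=10, p₀=1/2=0.5000
P(X≥10) from Σ C(n,i)·p₀^i·(1−p₀)^(n−i)
p-value (one-sided, H₁ greater) = 0.01929
At α=0.05: p < α → reject H₀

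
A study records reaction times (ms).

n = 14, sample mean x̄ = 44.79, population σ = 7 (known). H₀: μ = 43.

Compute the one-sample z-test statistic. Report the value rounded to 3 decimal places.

test statistic = 0.957

SE = σ/√n = 7/√14 = 1.8708
z = (x̄−μ₀)/SE = (44.79−43)/1.8708 = 0.9568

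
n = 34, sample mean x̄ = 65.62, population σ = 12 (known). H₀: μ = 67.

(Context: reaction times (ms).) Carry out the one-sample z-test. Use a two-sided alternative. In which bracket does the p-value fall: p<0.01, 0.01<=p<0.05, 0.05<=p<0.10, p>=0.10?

p-value bracket: p>=0.10

SE = σ/√n = 12/√34 = 2.0580
z = (x̄−μ₀)/SE = (65.62−67)/2.0580 = -0.6706
p-value (two-sided) = 0.50250
→ bracket: p>=0.10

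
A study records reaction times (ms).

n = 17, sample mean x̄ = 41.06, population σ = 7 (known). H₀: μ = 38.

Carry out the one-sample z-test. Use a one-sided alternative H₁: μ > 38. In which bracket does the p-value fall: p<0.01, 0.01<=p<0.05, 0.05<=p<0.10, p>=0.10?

SE = σ/√n = 7/√17 = 1.6977
z = (x̄−μ₀)/SE = (41.06−38)/1.6977 = 1.8024
p-value (one-sided, H₁ greater) = 0.03574
→ bracket: 0.01<=p<0.05

p-value bracket: 0.01<=p<0.05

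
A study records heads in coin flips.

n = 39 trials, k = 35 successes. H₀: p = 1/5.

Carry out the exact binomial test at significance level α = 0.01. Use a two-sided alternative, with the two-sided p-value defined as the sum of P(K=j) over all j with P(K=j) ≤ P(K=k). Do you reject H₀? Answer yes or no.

Exact binomial: n=39, k=35, p₀=1/5=0.2000
P(X=j) = C(n,j)·p₀^j·(1−p₀)^(n−j); p = Σ P(X=j) over j with P(X=j) ≤ P(X=35)
p-value (two-sided) = 0.00000
At α=0.01: p < α → reject H₀

reject H₀: yes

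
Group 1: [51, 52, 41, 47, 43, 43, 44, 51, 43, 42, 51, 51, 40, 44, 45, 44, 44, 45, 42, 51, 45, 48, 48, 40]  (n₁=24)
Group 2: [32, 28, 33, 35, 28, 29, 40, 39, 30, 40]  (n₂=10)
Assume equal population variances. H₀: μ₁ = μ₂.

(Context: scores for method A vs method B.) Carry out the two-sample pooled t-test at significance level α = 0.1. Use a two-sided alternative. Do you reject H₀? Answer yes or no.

x̄₁=45.625, s₁=3.854, n₁=24
x̄₂=33.400, s₂=4.858, n₂=10
s_p² = [23·3.854² + 9·4.858²]/32 = 17.3133
SE = √(s_p²·(1/24+1/10)) = 1.5661
t = (45.625−33.400)/1.5661 = 7.8059
df = 32
p-value (two-sided) = 0.00000
At α=0.1: p < α → reject H₀

reject H₀: yes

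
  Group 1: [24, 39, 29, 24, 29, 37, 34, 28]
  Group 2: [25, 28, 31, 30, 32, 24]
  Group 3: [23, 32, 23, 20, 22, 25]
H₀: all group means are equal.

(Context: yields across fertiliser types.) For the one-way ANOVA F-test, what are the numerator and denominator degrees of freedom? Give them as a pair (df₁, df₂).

k = 3 groups, N = 20 total
df = (k−1, N−k) = (3−1, 20−3) = (2, 17)

degrees of freedom = [2, 17]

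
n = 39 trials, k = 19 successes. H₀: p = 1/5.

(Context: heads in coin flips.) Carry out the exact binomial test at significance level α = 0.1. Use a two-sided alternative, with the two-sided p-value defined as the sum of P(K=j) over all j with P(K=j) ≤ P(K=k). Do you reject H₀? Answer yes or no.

reject H₀: yes

Exact binomial: n=39, k=19, p₀=1/5=0.2000
P(X=j) = C(n,j)·p₀^j·(1−p₀)^(n−j); p = Σ P(X=j) over j with P(X=j) ≤ P(X=19)
p-value (two-sided) = 0.00006
At α=0.1: p < α → reject H₀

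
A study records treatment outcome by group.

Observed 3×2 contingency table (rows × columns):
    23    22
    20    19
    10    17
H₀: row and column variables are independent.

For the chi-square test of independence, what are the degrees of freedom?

df = (r−1)(c−1) = (3−1)·(2−1) = 2

degrees of freedom = 2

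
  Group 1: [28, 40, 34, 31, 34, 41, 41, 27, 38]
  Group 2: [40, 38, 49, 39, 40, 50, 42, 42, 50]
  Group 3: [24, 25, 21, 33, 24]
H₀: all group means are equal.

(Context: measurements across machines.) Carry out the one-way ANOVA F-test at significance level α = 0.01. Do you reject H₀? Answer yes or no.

reject H₀: yes

Group means [34.89, 43.33, 25.40], grand mean 36.130
SSB = Σnᵢ(x̄ᵢ−x̄)² = 1056.520; SSW = ΣΣ(x−x̄ᵢ)² = 512.089
MSB = 1056.520/2 = 528.2599; MSW = 512.089/20 = 25.6044
F = MSB/MSW = 20.6316
df = (2, 20)
p-value (upper-tail) = 0.00001
At α=0.01: p < α → reject H₀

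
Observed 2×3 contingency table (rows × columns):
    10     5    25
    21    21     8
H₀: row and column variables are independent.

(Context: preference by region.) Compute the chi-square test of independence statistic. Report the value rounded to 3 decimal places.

Row totals [40, 50], col totals [31, 26, 33], n=90
χ² = (10−13.78)²/13.78 + (5−11.56)²/11.56 + (25−14.67)²/14.67 + (21−17.22)²/17.22 + (21−14.44)²/14.44 + (8−18.33)²/18.33 = 21.6633
df = 2

test statistic = 21.663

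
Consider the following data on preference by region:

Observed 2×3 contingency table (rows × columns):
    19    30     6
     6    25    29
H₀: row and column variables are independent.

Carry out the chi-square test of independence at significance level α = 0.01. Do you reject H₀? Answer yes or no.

reject H₀: yes

Row totals [55, 60], col totals [25, 55, 35], n=115
χ² = (19−11.96)²/11.96 + (30−26.30)²/26.30 + (6−16.74)²/16.74 + (6−13.04)²/13.04 + (25−28.70)²/28.70 + (29−18.26)²/18.26 = 22.1533
df = 2
p-value (upper-tail) = 0.00002
At α=0.01: p < α → reject H₀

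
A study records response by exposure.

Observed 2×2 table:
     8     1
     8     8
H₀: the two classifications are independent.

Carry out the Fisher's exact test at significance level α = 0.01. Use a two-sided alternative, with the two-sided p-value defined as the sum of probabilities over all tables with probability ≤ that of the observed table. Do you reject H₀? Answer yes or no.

Margins: r₁=9, r₂=16, c₁=16, c₂=9, n=25
p_obs = C(9,8)·C(16,8)/C(25,16); sum pmf over tables with pmf ≤ p_obs
p-value (two-sided) = 0.08751
At α=0.01: p ≥ α → fail to reject H₀

reject H₀: no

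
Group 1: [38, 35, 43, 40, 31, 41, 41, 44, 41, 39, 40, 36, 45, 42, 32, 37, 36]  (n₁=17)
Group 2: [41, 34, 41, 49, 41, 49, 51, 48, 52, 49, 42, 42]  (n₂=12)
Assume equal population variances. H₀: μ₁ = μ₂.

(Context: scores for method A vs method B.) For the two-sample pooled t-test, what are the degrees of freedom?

df = n₁ + n₂ − 2 = 17 + 12 − 2 = 27

degrees of freedom = 27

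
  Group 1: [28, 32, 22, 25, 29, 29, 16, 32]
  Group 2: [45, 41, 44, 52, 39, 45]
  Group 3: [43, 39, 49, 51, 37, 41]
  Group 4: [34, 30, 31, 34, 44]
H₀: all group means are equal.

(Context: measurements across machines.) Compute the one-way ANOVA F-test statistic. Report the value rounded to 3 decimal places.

test statistic = 17.287

Group means [26.62, 44.33, 43.33, 34.60], grand mean 36.480
SSB = Σnᵢ(x̄ᵢ−x̄)² = 1446.498; SSW = ΣΣ(x−x̄ᵢ)² = 585.742
MSB = 1446.498/3 = 482.1661; MSW = 585.742/21 = 27.8925
F = MSB/MSW = 17.2866
df = (3, 21)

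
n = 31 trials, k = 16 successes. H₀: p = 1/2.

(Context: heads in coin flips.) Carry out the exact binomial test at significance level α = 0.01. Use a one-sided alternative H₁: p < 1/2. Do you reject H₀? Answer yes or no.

reject H₀: no

Exact binomial: n=31, k=16, p₀=1/2=0.5000
P(X≤16) from Σ C(n,i)·p₀^i·(1−p₀)^(n−i)
p-value (one-sided, H₁ less) = 0.63995
At α=0.01: p ≥ α → fail to reject H₀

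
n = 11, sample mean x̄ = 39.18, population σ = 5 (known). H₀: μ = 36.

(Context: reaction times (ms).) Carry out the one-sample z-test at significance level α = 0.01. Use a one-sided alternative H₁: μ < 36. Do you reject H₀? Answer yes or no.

reject H₀: no

SE = σ/√n = 5/√11 = 1.5076
z = (x̄−μ₀)/SE = (39.18−36)/1.5076 = 2.1094
p-value (one-sided, H₁ less) = 0.98254
At α=0.01: p ≥ α → fail to reject H₀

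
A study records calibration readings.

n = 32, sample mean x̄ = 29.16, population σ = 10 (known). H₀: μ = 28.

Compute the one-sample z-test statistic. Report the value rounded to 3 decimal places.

SE = σ/√n = 10/√32 = 1.7678
z = (x̄−μ₀)/SE = (29.16−28)/1.7678 = 0.6562

test statistic = 0.656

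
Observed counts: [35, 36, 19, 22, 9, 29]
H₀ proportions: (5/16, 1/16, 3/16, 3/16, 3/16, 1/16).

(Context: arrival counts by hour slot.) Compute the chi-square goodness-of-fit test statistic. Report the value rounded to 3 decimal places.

test statistic = 137.004

n = 150; E_i = n·p_i = [46.88, 9.38, 28.12, 28.12, 28.12, 9.38]
χ² = (35−46.88)²/46.88 + (36−9.38)²/9.38 + (19−28.12)²/28.12 + (22−28.12)²/28.12 + (9−28.12)²/28.12 + (29−9.38)²/9.38 = 137.0044
df = 5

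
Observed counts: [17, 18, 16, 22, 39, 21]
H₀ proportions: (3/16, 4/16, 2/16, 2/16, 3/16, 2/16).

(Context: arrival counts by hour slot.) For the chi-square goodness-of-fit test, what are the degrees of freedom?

df = k − 1 = 6 − 1 = 5

degrees of freedom = 5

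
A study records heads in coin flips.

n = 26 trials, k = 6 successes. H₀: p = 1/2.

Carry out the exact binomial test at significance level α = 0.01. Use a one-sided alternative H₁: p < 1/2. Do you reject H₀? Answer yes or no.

reject H₀: yes

Exact binomial: n=26, k=6, p₀=1/2=0.5000
P(X≤6) from Σ C(n,i)·p₀^i·(1−p₀)^(n−i)
p-value (one-sided, H₁ less) = 0.00468
At α=0.01: p < α → reject H₀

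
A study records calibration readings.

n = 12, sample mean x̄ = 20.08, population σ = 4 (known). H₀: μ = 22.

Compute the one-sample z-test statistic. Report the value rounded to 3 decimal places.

SE = σ/√n = 4/√12 = 1.1547
z = (x̄−μ₀)/SE = (20.08−22)/1.1547 = -1.6628

test statistic = -1.663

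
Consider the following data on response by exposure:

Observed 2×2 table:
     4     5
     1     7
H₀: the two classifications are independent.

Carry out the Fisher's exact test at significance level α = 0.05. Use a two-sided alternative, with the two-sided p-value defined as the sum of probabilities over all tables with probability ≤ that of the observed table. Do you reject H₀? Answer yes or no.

reject H₀: no

Margins: r₁=9, r₂=8, c₁=5, c₂=12, n=17
p_obs = C(9,4)·C(8,1)/C(17,5); sum pmf over tables with pmf ≤ p_obs
p-value (two-sided) = 0.29412
At α=0.05: p ≥ α → fail to reject H₀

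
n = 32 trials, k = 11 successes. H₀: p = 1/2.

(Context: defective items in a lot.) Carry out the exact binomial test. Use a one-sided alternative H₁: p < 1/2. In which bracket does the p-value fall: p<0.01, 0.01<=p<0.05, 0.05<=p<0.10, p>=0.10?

p-value bracket: 0.05<=p<0.10

Exact binomial: n=32, k=11, p₀=1/2=0.5000
P(X≤11) from Σ C(n,i)·p₀^i·(1−p₀)^(n−i)
p-value (one-sided, H₁ less) = 0.05509
→ bracket: 0.05<=p<0.10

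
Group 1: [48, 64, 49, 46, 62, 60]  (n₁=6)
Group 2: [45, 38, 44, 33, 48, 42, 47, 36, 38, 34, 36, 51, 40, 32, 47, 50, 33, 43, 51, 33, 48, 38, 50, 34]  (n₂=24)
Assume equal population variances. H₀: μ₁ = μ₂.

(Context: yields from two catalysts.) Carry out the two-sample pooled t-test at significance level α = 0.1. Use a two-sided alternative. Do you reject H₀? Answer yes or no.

reject H₀: yes

x̄₁=54.833, s₁=8.010, n₁=6
x̄₂=41.292, s₂=6.623, n₂=24
s_p² = [5·8.010² + 23·6.623²]/28 = 47.4926
SE = √(s_p²·(1/6+1/24)) = 3.1455
t = (54.833−41.292)/3.1455 = 4.3051
df = 28
p-value (two-sided) = 0.00018
At α=0.1: p < α → reject H₀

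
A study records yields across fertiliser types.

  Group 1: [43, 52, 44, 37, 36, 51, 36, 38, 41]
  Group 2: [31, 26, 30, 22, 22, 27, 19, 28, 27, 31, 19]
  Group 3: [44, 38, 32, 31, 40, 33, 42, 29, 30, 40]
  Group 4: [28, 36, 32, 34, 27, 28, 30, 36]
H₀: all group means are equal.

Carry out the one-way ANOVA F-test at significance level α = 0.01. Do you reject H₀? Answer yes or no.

Group means [42.00, 25.64, 35.90, 31.38], grand mean 33.421
SSB = Σnᵢ(x̄ᵢ−x̄)² = 1423.943; SSW = ΣΣ(x−x̄ᵢ)² = 865.320
MSB = 1423.943/3 = 474.6476; MSW = 865.320/34 = 25.4506
F = MSB/MSW = 18.6498
df = (3, 34)
p-value (upper-tail) = 0.00000
At α=0.01: p < α → reject H₀

reject H₀: yes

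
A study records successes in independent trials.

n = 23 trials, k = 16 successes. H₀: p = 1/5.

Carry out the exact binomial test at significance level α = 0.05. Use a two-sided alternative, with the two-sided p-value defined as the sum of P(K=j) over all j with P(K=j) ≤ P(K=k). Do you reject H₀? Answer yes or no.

reject H₀: yes

Exact binomial: n=23, k=16, p₀=1/5=0.2000
P(X=j) = C(n,j)·p₀^j·(1−p₀)^(n−j); p = Σ P(X=j) over j with P(X=j) ≤ P(X=16)
p-value (two-sided) = 0.00000
At α=0.05: p < α → reject H₀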